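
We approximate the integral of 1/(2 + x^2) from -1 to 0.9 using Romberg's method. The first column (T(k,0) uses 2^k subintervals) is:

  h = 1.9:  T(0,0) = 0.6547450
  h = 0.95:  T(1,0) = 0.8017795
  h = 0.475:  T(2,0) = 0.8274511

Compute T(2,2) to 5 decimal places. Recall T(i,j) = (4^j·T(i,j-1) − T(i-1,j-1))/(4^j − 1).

0.83502

Richardson extrapolation on the trapezoidal column (denominator 4−1=3):
T(1,1) = 0.8017795 + (0.8017795 − 0.6547450)/3 = 0.8507910
T(2,1) = (4·0.8274511 − 0.8017795) / 3 = 0.8360083
T(2,2) = (16·0.8360083 − 0.8507910) / 15 = 0.8350228
(Column j=1 coincides with Simpson's rule on the same nodes.)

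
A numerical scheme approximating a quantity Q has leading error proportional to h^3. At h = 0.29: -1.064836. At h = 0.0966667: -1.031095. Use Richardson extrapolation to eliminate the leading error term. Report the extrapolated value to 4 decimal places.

-1.0298

The leading error scales as h^3; refining by a factor of 3 reduces it by 3^3 = 27.
Extrapolated value = (27·A(h/3) − A(h)) / (27 − 1)
= (27·(-1.031095) − (-1.064836)) / 26
= -26.774729 / 26 = -1.029797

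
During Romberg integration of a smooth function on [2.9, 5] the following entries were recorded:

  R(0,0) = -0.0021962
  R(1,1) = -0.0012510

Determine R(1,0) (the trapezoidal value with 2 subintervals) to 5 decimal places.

-0.00149

From R(1,1) = (4·R(1,0) − R(0,0))/3, solve for R(1,0):
4·R(1,0) = 3·(-0.0012510) + (-0.0021962) = -0.0059492
R(1,0) = -0.0014873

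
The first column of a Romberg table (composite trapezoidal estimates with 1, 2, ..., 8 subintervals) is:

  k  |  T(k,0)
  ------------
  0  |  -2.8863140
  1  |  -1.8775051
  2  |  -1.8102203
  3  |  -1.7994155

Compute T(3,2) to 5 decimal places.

T(2,1) = (4·(-1.8102203) − (-1.8775051)) / 3 = -1.7877920
T(3,1) = (4·(-1.7994155) − (-1.8102203)) / 3 = -1.7958139
T(3,2) = -1.7958139 + (-1.7958139 − (-1.7877920))/15 = -1.7963487
(Column j=1 coincides with Simpson's rule on the same nodes.)

-1.79635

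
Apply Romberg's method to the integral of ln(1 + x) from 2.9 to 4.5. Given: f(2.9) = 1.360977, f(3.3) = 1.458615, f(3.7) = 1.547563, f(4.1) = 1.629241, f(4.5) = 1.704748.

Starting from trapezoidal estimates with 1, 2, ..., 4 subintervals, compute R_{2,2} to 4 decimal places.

R_{0,0} (trapezoid, 1 panel, h=1.6000): 2.452580
R_{1,0} (trapezoid, 2 panels, h=0.8000): 2.464340
R_{2,0} (trapezoid, 4 panels, h=0.4000): 2.467313
R_{1,1} = 2.464340 + (2.464340 − 2.452580)/3 = 2.468260
R_{2,1} = 2.467313 + (2.467313 − 2.464340)/3 = 2.468304
R_{2,2} = 2.468304 + (2.468304 − 2.468260)/15 = 2.468307

2.4683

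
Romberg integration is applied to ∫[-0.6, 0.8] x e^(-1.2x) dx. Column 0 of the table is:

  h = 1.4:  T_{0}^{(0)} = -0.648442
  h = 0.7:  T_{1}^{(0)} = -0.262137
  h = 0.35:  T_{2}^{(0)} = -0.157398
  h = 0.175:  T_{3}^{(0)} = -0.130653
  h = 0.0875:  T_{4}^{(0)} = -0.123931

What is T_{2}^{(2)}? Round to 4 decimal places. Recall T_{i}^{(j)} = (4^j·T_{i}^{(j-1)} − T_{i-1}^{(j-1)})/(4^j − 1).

-0.1218

Richardson extrapolation on the trapezoidal column (denominator 4−1=3):
T_{1}^{(1)} = (4·(-0.262137) − (-0.648442)) / 3 = -0.133369
T_{2}^{(1)} = -0.157398 + (-0.157398 − (-0.262137))/3 = -0.122485
T_{2}^{(2)} = -0.122485 + (-0.122485 − (-0.133369))/15 = -0.121759
(Column j=1 coincides with Simpson's rule on the same nodes.)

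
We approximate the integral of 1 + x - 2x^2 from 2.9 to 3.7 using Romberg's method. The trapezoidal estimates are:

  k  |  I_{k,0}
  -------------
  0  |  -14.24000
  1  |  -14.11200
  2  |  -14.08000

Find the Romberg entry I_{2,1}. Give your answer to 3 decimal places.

-14.069

Richardson extrapolation on the trapezoidal column (denominator 4−1=3):
I_{2,1} = -14.08000 + (-14.08000 − (-14.11200))/3 = -14.06933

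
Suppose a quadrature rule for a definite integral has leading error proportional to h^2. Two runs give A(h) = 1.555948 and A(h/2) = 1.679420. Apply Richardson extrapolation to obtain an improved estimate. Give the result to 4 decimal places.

Extrapolated value = (4·A(h/2) − A(h)) / (4 − 1)
= (4·1.679420 − 1.555948) / 3
= 5.161732 / 3 = 1.720577

1.7206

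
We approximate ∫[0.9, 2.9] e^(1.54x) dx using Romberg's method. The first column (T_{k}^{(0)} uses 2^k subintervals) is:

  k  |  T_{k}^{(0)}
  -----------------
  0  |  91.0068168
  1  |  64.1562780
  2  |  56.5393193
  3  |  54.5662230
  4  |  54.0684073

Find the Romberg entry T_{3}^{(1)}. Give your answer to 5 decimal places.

53.90852

Richardson extrapolation on the trapezoidal column (denominator 4−1=3):
T_{3}^{(1)} = 54.5662230 + (54.5662230 − 56.5393193)/3 = 53.9085242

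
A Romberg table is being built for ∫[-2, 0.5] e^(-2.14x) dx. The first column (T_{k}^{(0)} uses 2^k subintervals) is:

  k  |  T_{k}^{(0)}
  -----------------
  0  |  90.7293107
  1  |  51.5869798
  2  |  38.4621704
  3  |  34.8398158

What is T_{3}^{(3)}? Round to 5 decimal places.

Richardson extrapolation on the trapezoidal column (denominator 4−1=3):
T_{1}^{(1)} = (4·51.5869798 − 90.7293107) / 3 = 38.5395362
T_{2}^{(1)} = (4·38.4621704 − 51.5869798) / 3 = 34.0872339
T_{3}^{(1)} = (4·34.8398158 − 38.4621704) / 3 = 33.6323643
T_{2}^{(2)} = 34.0872339 + (34.0872339 − 38.5395362)/15 = 33.7904137
T_{3}^{(2)} = 33.6323643 + (33.6323643 − 34.0872339)/15 = 33.6020397
T_{3}^{(3)} = (64·33.6020397 − 33.7904137) / 63 = 33.5990496

33.59905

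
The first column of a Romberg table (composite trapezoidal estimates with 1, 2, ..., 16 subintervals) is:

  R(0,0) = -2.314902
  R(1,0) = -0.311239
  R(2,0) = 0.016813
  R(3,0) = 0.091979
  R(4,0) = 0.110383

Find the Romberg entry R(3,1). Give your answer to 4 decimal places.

0.1170

R(3,1) = (4·0.091979 − 0.016813) / 3 = 0.117034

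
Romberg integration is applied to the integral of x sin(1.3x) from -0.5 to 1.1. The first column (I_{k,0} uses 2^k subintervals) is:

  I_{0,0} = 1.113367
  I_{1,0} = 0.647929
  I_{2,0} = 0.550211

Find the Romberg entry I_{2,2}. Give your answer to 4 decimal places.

I_{1,1} = 0.647929 + (0.647929 − 1.113367)/3 = 0.492783
I_{2,1} = (4·0.550211 − 0.647929) / 3 = 0.517638
I_{2,2} = (16·0.517638 − 0.492783) / 15 = 0.519295

0.5193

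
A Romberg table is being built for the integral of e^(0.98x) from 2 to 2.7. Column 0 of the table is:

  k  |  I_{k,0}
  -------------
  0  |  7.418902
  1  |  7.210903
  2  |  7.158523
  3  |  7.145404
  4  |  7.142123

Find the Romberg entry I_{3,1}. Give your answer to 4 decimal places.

I_{3,1} = 7.145404 + (7.145404 − 7.158523)/3 = 7.141031

7.1410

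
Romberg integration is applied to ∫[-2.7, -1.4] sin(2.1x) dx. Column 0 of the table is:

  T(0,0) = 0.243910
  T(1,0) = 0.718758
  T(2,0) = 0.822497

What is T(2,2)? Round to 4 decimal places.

0.8557

Richardson extrapolation on the trapezoidal column (denominator 4−1=3):
T(1,1) = 0.718758 + (0.718758 − 0.243910)/3 = 0.877041
T(2,1) = (4·0.822497 − 0.718758) / 3 = 0.857077
T(2,2) = 0.857077 + (0.857077 − 0.877041)/15 = 0.855746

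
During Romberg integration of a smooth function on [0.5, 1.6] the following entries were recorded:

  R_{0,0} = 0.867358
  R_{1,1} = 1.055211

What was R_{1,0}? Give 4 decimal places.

From R_{1,1} = (4·R_{1,0} − R_{0,0})/3, solve for R_{1,0}:
4·R_{1,0} = 3·1.055211 + 0.867358 = 4.032991
R_{1,0} = 1.008248

1.0082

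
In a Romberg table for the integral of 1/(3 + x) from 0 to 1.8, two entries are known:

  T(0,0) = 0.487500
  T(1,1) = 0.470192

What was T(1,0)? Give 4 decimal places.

From T(1,1) = (4·T(1,0) − T(0,0))/3, solve for T(1,0):
4·T(1,0) = 3·0.470192 + 0.487500 = 1.898076
T(1,0) = 0.474519

0.4745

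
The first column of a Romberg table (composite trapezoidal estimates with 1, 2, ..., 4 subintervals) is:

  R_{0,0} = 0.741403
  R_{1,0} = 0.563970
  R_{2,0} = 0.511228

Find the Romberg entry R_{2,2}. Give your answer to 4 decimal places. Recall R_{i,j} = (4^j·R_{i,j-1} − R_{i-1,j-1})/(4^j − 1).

0.4929

Richardson extrapolation on the trapezoidal column (denominator 4−1=3):
R_{1,1} = 0.563970 + (0.563970 − 0.741403)/3 = 0.504826
R_{2,1} = 0.511228 + (0.511228 − 0.563970)/3 = 0.493647
R_{2,2} = 0.493647 + (0.493647 − 0.504826)/15 = 0.492902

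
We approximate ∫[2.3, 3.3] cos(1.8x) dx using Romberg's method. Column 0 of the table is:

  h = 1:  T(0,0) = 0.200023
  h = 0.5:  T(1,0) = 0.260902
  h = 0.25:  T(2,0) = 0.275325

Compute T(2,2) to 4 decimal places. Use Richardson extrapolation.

T(1,1) = (4·0.260902 − 0.200023) / 3 = 0.281195
T(2,1) = (4·0.275325 − 0.260902) / 3 = 0.280133
T(2,2) = (16·0.280133 − 0.281195) / 15 = 0.280062

0.2801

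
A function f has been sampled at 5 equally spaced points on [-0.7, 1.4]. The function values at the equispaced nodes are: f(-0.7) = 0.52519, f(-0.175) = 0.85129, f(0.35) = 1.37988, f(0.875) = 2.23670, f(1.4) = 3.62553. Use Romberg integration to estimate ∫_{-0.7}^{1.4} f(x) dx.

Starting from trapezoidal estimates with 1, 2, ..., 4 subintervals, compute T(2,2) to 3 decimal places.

T(0,0) (trapezoid, 1 panel, h=2.1000): 4.35826
T(1,0) (trapezoid, 2 panels, h=1.0500): 3.62800
T(2,0) (trapezoid, 4 panels, h=0.5250): 3.43520
T(1,1) = 3.62800 + (3.62800 − 4.35826)/3 = 3.38458
T(2,1) = 3.43520 + (3.43520 − 3.62800)/3 = 3.37093
T(2,2) = 3.37093 + (3.37093 − 3.38458)/15 = 3.37002

3.370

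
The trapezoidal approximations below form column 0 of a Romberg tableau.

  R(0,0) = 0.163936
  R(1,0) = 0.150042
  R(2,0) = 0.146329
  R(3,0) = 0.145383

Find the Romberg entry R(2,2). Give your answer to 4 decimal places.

R(1,1) = 0.150042 + (0.150042 − 0.163936)/3 = 0.145411
R(2,1) = 0.146329 + (0.146329 − 0.150042)/3 = 0.145091
R(2,2) = (16·0.145091 − 0.145411) / 15 = 0.145070

0.1451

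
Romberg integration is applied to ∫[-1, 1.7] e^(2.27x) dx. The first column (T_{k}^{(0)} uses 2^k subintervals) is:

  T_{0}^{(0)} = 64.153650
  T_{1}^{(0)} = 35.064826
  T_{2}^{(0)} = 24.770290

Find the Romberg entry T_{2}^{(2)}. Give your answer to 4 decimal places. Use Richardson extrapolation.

Richardson extrapolation on the trapezoidal column (denominator 4−1=3):
T_{1}^{(1)} = (4·35.064826 − 64.153650) / 3 = 25.368551
T_{2}^{(1)} = (4·24.770290 − 35.064826) / 3 = 21.338778
T_{2}^{(2)} = 21.338778 + (21.338778 − 25.368551)/15 = 21.070126

21.0701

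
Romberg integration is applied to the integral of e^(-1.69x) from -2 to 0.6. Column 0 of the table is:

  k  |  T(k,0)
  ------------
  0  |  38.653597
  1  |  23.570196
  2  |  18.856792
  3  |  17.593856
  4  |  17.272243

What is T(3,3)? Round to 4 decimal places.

17.1648

Richardson extrapolation on the trapezoidal column (denominator 4−1=3):
T(1,1) = 23.570196 + (23.570196 − 38.653597)/3 = 18.542396
T(2,1) = (4·18.856792 − 23.570196) / 3 = 17.285657
T(3,1) = (4·17.593856 − 18.856792) / 3 = 17.172877
T(2,2) = (16·17.285657 − 18.542396) / 15 = 17.201874
T(3,2) = (16·17.172877 − 17.285657) / 15 = 17.165358
T(3,3) = 17.165358 + (17.165358 − 17.201874)/63 = 17.164778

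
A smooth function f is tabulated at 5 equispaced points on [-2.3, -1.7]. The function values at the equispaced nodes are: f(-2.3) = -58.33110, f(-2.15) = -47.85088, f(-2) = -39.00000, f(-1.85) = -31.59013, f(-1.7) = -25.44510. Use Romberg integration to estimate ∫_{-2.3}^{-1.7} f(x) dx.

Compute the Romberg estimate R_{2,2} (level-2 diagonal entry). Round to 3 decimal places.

-23.977

R_{0,0} (trapezoid, 1 panel, h=0.6000): -25.13286
R_{1,0} (trapezoid, 2 panels, h=0.3000): -24.26643
R_{2,0} (trapezoid, 4 panels, h=0.1500): -24.04937
R_{1,1} = -24.26643 + (-24.26643 − (-25.13286))/3 = -23.97762
R_{2,1} = -24.04937 + (-24.04937 − (-24.26643))/3 = -23.97702
R_{2,2} = -23.97702 + (-23.97702 − (-23.97762))/15 = -23.97698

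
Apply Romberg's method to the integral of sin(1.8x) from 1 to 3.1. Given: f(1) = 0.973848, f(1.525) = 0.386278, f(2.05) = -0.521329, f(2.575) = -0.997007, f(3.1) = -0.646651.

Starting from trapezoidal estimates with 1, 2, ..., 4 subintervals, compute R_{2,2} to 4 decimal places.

-0.5485

R_{0,0} (trapezoid, 1 panel, h=2.1000): 0.343557
R_{1,0} (trapezoid, 2 panels, h=1.0500): -0.375617
R_{2,0} (trapezoid, 4 panels, h=0.5250): -0.508441
R_{1,1} = -0.375617 + (-0.375617 − 0.343557)/3 = -0.615342
R_{2,1} = -0.508441 + (-0.508441 − (-0.375617))/3 = -0.552716
R_{2,2} = -0.552716 + (-0.552716 − (-0.615342))/15 = -0.548541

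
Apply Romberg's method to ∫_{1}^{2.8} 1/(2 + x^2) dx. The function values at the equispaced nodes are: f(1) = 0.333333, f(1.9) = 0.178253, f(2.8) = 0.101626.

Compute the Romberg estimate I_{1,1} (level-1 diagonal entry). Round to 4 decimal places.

I_{0,0} (trapezoid, 1 panel, h=1.8000): 0.391463
I_{1,0} (trapezoid, 2 panels, h=0.9000): 0.356159
I_{1,1} = 0.356159 + (0.356159 − 0.391463)/3 = 0.344391

0.3444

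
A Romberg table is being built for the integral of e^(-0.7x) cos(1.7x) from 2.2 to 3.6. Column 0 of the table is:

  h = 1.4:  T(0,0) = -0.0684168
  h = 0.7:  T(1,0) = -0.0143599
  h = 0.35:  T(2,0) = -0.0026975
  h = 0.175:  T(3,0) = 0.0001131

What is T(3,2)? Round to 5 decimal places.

0.00104

Richardson extrapolation on the trapezoidal column (denominator 4−1=3):
T(2,1) = -0.0026975 + (-0.0026975 − (-0.0143599))/3 = 0.0011900
T(3,1) = (4·0.0001131 − (-0.0026975)) / 3 = 0.0010500
T(3,2) = 0.0010500 + (0.0010500 − 0.0011900)/15 = 0.0010407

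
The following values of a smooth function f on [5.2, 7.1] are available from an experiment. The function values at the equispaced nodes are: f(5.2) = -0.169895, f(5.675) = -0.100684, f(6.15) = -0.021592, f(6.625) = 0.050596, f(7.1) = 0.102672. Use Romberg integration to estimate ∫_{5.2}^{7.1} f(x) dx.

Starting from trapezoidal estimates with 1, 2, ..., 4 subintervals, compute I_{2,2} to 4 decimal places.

I_{0,0} (trapezoid, 1 panel, h=1.9000): -0.063862
I_{1,0} (trapezoid, 2 panels, h=0.9500): -0.052443
I_{2,0} (trapezoid, 4 panels, h=0.4750): -0.050013
I_{1,1} = -0.052443 + (-0.052443 − (-0.063862))/3 = -0.048637
I_{2,1} = -0.050013 + (-0.050013 − (-0.052443))/3 = -0.049203
I_{2,2} = -0.049203 + (-0.049203 − (-0.048637))/15 = -0.049241

-0.0492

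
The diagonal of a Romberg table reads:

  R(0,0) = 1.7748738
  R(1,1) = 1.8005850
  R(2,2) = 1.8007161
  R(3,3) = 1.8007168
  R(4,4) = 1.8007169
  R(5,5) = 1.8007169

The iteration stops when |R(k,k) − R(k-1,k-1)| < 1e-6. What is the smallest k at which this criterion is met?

k = 3

|R(1,1) − R(0,0)| = 0.0257112 ≥ 1e-6
|R(2,2) − R(1,1)| = 0.0001311 ≥ 1e-6
|R(3,3) − R(2,2)| = 0.0000007 < 1e-6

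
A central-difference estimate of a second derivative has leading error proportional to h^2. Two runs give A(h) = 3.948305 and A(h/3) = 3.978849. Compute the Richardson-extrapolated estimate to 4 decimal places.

Extrapolated value = (9·A(h/3) − A(h)) / (9 − 1)
= (9·3.978849 − 3.948305) / 8
= 31.861336 / 8 = 3.982667

3.9827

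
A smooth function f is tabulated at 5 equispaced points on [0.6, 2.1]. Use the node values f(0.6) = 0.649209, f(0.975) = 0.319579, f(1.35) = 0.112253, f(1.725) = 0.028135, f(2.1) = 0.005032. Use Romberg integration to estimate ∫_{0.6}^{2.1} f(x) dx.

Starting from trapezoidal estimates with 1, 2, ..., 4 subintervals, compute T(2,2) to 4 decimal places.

0.2842

T(0,0) (trapezoid, 1 panel, h=1.5000): 0.490681
T(1,0) (trapezoid, 2 panels, h=0.7500): 0.329530
T(2,0) (trapezoid, 4 panels, h=0.3750): 0.295158
T(1,1) = 0.329530 + (0.329530 − 0.490681)/3 = 0.275813
T(2,1) = 0.295158 + (0.295158 − 0.329530)/3 = 0.283701
T(2,2) = 0.283701 + (0.283701 − 0.275813)/15 = 0.284227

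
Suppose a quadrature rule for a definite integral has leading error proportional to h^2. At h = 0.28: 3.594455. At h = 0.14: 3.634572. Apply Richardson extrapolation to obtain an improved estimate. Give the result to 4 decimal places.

The leading error scales as h^2; refining by a factor of 2 reduces it by 2^2 = 4.
Extrapolated value = (4·A(h/2) − A(h)) / (4 − 1)
= (4·3.634572 − 3.594455) / 3
= 10.943833 / 3 = 3.647944

3.6479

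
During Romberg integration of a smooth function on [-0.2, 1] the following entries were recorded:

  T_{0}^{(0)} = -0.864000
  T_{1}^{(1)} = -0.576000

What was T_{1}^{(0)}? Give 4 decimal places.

From T_{1}^{(1)} = (4·T_{1}^{(0)} − T_{0}^{(0)})/3, solve for T_{1}^{(0)}:
4·T_{1}^{(0)} = 3·(-0.576000) + (-0.864000) = -2.592000
T_{1}^{(0)} = -0.648000

-0.6480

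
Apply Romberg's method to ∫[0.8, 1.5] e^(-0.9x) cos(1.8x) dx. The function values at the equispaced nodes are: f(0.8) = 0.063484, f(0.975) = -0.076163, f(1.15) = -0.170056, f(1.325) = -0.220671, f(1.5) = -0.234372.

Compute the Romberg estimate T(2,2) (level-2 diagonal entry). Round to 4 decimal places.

T(0,0) (trapezoid, 1 panel, h=0.7000): -0.059811
T(1,0) (trapezoid, 2 panels, h=0.3500): -0.089425
T(2,0) (trapezoid, 4 panels, h=0.1750): -0.096658
T(1,1) = -0.089425 + (-0.089425 − (-0.059811))/3 = -0.099296
T(2,1) = -0.096658 + (-0.096658 − (-0.089425))/3 = -0.099069
T(2,2) = -0.099069 + (-0.099069 − (-0.099296))/15 = -0.099054

-0.0991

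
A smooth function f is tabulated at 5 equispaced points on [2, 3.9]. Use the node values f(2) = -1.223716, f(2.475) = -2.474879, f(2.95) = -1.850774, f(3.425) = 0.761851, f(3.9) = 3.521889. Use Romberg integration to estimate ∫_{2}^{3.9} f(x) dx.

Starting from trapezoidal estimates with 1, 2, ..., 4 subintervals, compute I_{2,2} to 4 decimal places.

-1.2865

I_{0,0} (trapezoid, 1 panel, h=1.9000): 2.183264
I_{1,0} (trapezoid, 2 panels, h=0.9500): -0.666603
I_{2,0} (trapezoid, 4 panels, h=0.4750): -1.146990
I_{1,1} = -0.666603 + (-0.666603 − 2.183264)/3 = -1.616559
I_{2,1} = -1.146990 + (-1.146990 − (-0.666603))/3 = -1.307119
I_{2,2} = -1.307119 + (-1.307119 − (-1.616559))/15 = -1.286490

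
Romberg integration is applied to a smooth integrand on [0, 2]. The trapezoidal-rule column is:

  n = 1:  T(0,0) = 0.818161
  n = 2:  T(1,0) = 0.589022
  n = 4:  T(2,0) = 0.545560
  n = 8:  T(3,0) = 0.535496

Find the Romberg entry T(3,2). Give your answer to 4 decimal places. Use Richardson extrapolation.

T(2,1) = 0.545560 + (0.545560 − 0.589022)/3 = 0.531073
T(3,1) = 0.535496 + (0.535496 − 0.545560)/3 = 0.532141
T(3,2) = (16·0.532141 − 0.531073) / 15 = 0.532212

0.5322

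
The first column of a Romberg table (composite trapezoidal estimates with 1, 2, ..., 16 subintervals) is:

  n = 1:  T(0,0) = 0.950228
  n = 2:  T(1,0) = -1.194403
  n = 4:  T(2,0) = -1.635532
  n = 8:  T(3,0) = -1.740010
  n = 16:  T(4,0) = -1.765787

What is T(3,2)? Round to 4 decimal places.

T(2,1) = (4·(-1.635532) − (-1.194403)) / 3 = -1.782575
T(3,1) = -1.740010 + (-1.740010 − (-1.635532))/3 = -1.774836
T(3,2) = -1.774836 + (-1.774836 − (-1.782575))/15 = -1.774320

-1.7743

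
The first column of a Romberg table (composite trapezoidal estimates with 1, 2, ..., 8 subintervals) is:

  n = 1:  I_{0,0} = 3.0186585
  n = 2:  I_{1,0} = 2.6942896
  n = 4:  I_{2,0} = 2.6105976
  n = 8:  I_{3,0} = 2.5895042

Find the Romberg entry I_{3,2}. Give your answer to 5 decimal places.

I_{2,1} = 2.6105976 + (2.6105976 − 2.6942896)/3 = 2.5827003
I_{3,1} = (4·2.5895042 − 2.6105976) / 3 = 2.5824731
I_{3,2} = (16·2.5824731 − 2.5827003) / 15 = 2.5824580
(Column j=1 coincides with Simpson's rule on the same nodes.)

2.58246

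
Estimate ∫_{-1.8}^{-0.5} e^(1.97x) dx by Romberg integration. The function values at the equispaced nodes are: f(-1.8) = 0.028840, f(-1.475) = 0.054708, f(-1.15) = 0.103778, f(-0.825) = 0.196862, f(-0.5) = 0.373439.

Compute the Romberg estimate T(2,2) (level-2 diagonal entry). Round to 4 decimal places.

T(0,0) (trapezoid, 1 panel, h=1.3000): 0.261481
T(1,0) (trapezoid, 2 panels, h=0.6500): 0.198196
T(2,0) (trapezoid, 4 panels, h=0.3250): 0.180858
T(1,1) = 0.198196 + (0.198196 − 0.261481)/3 = 0.177101
T(2,1) = 0.180858 + (0.180858 − 0.198196)/3 = 0.175079
T(2,2) = 0.175079 + (0.175079 − 0.177101)/15 = 0.174944

0.1749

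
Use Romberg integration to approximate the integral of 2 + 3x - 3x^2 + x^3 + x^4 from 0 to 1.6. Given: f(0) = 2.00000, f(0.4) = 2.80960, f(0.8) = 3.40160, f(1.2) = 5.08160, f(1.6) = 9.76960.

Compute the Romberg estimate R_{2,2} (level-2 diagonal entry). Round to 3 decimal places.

R_{0,0} (trapezoid, 1 panel, h=1.6000): 9.41568
R_{1,0} (trapezoid, 2 panels, h=0.8000): 7.42912
R_{2,0} (trapezoid, 4 panels, h=0.4000): 6.87104
R_{1,1} = 7.42912 + (7.42912 − 9.41568)/3 = 6.76693
R_{2,1} = 6.87104 + (6.87104 − 7.42912)/3 = 6.68501
R_{2,2} = 6.68501 + (6.68501 − 6.76693)/15 = 6.67955

6.680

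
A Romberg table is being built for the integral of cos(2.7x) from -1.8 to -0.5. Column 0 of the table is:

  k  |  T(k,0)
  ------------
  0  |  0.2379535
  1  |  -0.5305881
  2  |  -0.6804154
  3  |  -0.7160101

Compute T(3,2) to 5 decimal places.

-0.72771

T(2,1) = (4·(-0.6804154) − (-0.5305881)) / 3 = -0.7303578
T(3,1) = -0.7160101 + (-0.7160101 − (-0.6804154))/3 = -0.7278750
T(3,2) = -0.7278750 + (-0.7278750 − (-0.7303578))/15 = -0.7277095
(Column j=1 coincides with Simpson's rule on the same nodes.)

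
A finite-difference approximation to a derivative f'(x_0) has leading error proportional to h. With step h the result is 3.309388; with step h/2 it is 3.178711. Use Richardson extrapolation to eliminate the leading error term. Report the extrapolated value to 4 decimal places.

3.0480

The leading error scales as h; refining by a factor of 2 reduces it by 2^1 = 2.
Extrapolated value = (2·A(h/2) − A(h)) / (2 − 1)
= (2·3.178711 − 3.309388) / 1
= 3.048034 / 1 = 3.048034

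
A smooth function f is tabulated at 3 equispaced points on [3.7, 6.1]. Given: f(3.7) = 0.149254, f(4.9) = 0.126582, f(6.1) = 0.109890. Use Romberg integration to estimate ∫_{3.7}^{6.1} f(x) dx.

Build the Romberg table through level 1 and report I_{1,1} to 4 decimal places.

I_{0,0} (trapezoid, 1 panel, h=2.4000): 0.310973
I_{1,0} (trapezoid, 2 panels, h=1.2000): 0.307385
I_{1,1} = 0.307385 + (0.307385 − 0.310973)/3 = 0.306189

0.3062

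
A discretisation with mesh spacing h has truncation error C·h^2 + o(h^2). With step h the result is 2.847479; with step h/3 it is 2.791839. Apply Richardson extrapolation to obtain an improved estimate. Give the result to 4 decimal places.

The leading error scales as h^2; refining by a factor of 3 reduces it by 3^2 = 9.
Extrapolated value = (9·A(h/3) − A(h)) / (9 − 1)
= (9·2.791839 − 2.847479) / 8
= 22.279072 / 8 = 2.784884

2.7849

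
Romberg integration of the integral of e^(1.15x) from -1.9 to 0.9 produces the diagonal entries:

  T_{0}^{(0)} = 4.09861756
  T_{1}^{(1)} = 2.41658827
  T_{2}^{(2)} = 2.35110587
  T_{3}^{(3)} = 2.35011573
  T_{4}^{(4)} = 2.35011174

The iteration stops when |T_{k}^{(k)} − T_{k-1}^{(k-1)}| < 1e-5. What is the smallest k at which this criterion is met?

|T_{1}^{(1)} − T_{0}^{(0)}| = 1.68202929 ≥ 1e-5
|T_{2}^{(2)} − T_{1}^{(1)}| = 0.06548240 ≥ 1e-5
|T_{3}^{(3)} − T_{2}^{(2)}| = 0.00099014 ≥ 1e-5
|T_{4}^{(4)} − T_{3}^{(3)}| = 0.00000399 < 1e-5

k = 4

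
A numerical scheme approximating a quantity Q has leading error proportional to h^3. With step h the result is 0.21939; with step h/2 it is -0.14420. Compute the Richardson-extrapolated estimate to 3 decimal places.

-0.196

Extrapolated value = (8·A(h/2) − A(h)) / (8 − 1)
= (8·(-0.14420) − 0.21939) / 7
= -1.37299 / 7 = -0.19614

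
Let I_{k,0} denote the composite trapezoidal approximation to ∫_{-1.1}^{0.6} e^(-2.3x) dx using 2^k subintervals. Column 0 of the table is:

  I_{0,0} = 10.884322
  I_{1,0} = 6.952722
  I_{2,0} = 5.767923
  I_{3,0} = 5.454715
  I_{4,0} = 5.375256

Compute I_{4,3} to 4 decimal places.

5.3487

I_{2,1} = (4·5.767923 − 6.952722) / 3 = 5.372990
I_{3,1} = (4·5.454715 − 5.767923) / 3 = 5.350312
I_{4,1} = (4·5.375256 − 5.454715) / 3 = 5.348770
I_{3,2} = 5.350312 + (5.350312 − 5.372990)/15 = 5.348800
I_{4,2} = 5.348770 + (5.348770 − 5.350312)/15 = 5.348667
I_{4,3} = (64·5.348667 − 5.348800) / 63 = 5.348665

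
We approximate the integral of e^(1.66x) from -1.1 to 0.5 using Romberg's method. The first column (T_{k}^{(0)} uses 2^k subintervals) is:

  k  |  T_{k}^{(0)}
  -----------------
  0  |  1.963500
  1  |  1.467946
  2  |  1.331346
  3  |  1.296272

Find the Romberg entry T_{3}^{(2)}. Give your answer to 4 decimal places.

T_{2}^{(1)} = 1.331346 + (1.331346 − 1.467946)/3 = 1.285813
T_{3}^{(1)} = 1.296272 + (1.296272 − 1.331346)/3 = 1.284581
T_{3}^{(2)} = (16·1.284581 − 1.285813) / 15 = 1.284499

1.2845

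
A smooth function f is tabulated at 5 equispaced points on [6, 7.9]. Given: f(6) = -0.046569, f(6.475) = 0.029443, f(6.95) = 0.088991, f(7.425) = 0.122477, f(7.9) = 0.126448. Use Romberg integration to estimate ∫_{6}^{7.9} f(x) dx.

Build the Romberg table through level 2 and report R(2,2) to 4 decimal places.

0.1370

R(0,0) (trapezoid, 1 panel, h=1.9000): 0.075885
R(1,0) (trapezoid, 2 panels, h=0.9500): 0.122484
R(2,0) (trapezoid, 4 panels, h=0.4750): 0.133404
R(1,1) = 0.122484 + (0.122484 − 0.075885)/3 = 0.138017
R(2,1) = 0.133404 + (0.133404 − 0.122484)/3 = 0.137044
R(2,2) = 0.137044 + (0.137044 − 0.138017)/15 = 0.136979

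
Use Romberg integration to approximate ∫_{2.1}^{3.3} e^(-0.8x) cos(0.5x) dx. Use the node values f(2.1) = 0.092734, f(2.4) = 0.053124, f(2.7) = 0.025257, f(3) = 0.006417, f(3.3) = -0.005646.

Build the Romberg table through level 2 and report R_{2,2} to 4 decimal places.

R_{0,0} (trapezoid, 1 panel, h=1.2000): 0.052253
R_{1,0} (trapezoid, 2 panels, h=0.6000): 0.041281
R_{2,0} (trapezoid, 4 panels, h=0.3000): 0.038503
R_{1,1} = 0.041281 + (0.041281 − 0.052253)/3 = 0.037624
R_{2,1} = 0.038503 + (0.038503 − 0.041281)/3 = 0.037577
R_{2,2} = 0.037577 + (0.037577 − 0.037624)/15 = 0.037574

0.0376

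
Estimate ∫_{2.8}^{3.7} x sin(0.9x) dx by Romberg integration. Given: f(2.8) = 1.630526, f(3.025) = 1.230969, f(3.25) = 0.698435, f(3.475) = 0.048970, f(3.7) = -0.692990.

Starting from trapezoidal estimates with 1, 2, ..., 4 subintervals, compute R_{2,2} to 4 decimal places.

0.5590

R_{0,0} (trapezoid, 1 panel, h=0.9000): 0.421891
R_{1,0} (trapezoid, 2 panels, h=0.4500): 0.525241
R_{2,0} (trapezoid, 4 panels, h=0.2250): 0.550607
R_{1,1} = 0.525241 + (0.525241 − 0.421891)/3 = 0.559691
R_{2,1} = 0.550607 + (0.550607 − 0.525241)/3 = 0.559062
R_{2,2} = 0.559062 + (0.559062 − 0.559691)/15 = 0.559020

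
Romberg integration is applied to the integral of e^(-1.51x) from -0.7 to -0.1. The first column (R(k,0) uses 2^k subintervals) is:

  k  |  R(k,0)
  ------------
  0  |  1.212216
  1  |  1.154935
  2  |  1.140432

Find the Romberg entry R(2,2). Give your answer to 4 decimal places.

Richardson extrapolation on the trapezoidal column (denominator 4−1=3):
R(1,1) = 1.154935 + (1.154935 − 1.212216)/3 = 1.135841
R(2,1) = (4·1.140432 − 1.154935) / 3 = 1.135598
R(2,2) = 1.135598 + (1.135598 − 1.135841)/15 = 1.135582

1.1356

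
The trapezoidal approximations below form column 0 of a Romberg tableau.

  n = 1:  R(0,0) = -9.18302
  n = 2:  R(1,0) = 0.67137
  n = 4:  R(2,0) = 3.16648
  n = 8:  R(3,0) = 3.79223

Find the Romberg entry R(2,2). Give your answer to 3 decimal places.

4.001

R(1,1) = 0.67137 + (0.67137 − (-9.18302))/3 = 3.95617
R(2,1) = (4·3.16648 − 0.67137) / 3 = 3.99818
R(2,2) = 3.99818 + (3.99818 − 3.95617)/15 = 4.00098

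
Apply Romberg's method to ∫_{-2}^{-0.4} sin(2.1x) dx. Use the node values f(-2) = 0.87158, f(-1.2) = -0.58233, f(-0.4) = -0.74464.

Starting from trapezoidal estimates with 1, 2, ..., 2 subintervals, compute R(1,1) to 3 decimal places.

R(0,0) (trapezoid, 1 panel, h=1.6000): 0.10155
R(1,0) (trapezoid, 2 panels, h=0.8000): -0.41509
R(1,1) = -0.41509 + (-0.41509 − 0.10155)/3 = -0.58730

-0.587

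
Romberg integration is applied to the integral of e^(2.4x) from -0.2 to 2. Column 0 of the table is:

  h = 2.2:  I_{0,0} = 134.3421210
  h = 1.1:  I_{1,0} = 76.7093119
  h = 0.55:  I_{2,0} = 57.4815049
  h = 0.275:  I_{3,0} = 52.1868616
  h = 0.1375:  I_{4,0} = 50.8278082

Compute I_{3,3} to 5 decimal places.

50.37442

Richardson extrapolation on the trapezoidal column (denominator 4−1=3):
I_{1,1} = (4·76.7093119 − 134.3421210) / 3 = 57.4983755
I_{2,1} = (4·57.4815049 − 76.7093119) / 3 = 51.0722359
I_{3,1} = 52.1868616 + (52.1868616 − 57.4815049)/3 = 50.4219805
I_{2,2} = (16·51.0722359 − 57.4983755) / 15 = 50.6438266
I_{3,2} = 50.4219805 + (50.4219805 − 51.0722359)/15 = 50.3786301
I_{3,3} = 50.3786301 + (50.3786301 − 50.6438266)/63 = 50.3744206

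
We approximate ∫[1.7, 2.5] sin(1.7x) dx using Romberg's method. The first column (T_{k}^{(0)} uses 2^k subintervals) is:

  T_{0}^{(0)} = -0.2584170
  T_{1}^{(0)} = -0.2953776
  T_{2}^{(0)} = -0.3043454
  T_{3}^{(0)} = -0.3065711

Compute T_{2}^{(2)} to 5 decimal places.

-0.30731

Richardson extrapolation on the trapezoidal column (denominator 4−1=3):
T_{1}^{(1)} = -0.2953776 + (-0.2953776 − (-0.2584170))/3 = -0.3076978
T_{2}^{(1)} = (4·(-0.3043454) − (-0.2953776)) / 3 = -0.3073347
T_{2}^{(2)} = -0.3073347 + (-0.3073347 − (-0.3076978))/15 = -0.3073105
(Column j=1 coincides with Simpson's rule on the same nodes.)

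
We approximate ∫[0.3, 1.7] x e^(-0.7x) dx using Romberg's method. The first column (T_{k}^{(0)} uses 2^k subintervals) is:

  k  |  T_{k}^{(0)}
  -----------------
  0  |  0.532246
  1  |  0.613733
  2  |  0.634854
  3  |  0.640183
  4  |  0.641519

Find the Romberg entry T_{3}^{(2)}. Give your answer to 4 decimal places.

0.6420

Richardson extrapolation on the trapezoidal column (denominator 4−1=3):
T_{2}^{(1)} = 0.634854 + (0.634854 − 0.613733)/3 = 0.641894
T_{3}^{(1)} = (4·0.640183 − 0.634854) / 3 = 0.641959
T_{3}^{(2)} = 0.641959 + (0.641959 − 0.641894)/15 = 0.641963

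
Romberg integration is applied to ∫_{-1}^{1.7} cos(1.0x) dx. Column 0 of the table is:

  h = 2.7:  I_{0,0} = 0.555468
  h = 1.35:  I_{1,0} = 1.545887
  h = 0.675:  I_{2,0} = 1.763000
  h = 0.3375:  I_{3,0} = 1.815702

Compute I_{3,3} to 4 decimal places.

Richardson extrapolation on the trapezoidal column (denominator 4−1=3):
I_{1,1} = (4·1.545887 − 0.555468) / 3 = 1.876027
I_{2,1} = 1.763000 + (1.763000 − 1.545887)/3 = 1.835371
I_{3,1} = 1.815702 + (1.815702 − 1.763000)/3 = 1.833269
I_{2,2} = (16·1.835371 − 1.876027) / 15 = 1.832661
I_{3,2} = 1.833269 + (1.833269 − 1.835371)/15 = 1.833129
I_{3,3} = (64·1.833129 − 1.832661) / 63 = 1.833136

1.8331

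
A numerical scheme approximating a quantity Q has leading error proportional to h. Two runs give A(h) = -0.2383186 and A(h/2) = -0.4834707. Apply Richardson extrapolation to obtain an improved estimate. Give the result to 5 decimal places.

-0.72862

The leading error scales as h; refining by a factor of 2 reduces it by 2^1 = 2.
Extrapolated value = (2·A(h/2) − A(h)) / (2 − 1)
= (2·(-0.4834707) − (-0.2383186)) / 1
= -0.7286228 / 1 = -0.7286228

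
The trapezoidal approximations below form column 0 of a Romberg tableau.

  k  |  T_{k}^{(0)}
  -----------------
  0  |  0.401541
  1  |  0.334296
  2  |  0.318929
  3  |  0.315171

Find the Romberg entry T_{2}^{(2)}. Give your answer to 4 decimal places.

0.3139

Richardson extrapolation on the trapezoidal column (denominator 4−1=3):
T_{1}^{(1)} = 0.334296 + (0.334296 − 0.401541)/3 = 0.311881
T_{2}^{(1)} = (4·0.318929 − 0.334296) / 3 = 0.313807
T_{2}^{(2)} = 0.313807 + (0.313807 − 0.311881)/15 = 0.313935
(Column j=1 coincides with Simpson's rule on the same nodes.)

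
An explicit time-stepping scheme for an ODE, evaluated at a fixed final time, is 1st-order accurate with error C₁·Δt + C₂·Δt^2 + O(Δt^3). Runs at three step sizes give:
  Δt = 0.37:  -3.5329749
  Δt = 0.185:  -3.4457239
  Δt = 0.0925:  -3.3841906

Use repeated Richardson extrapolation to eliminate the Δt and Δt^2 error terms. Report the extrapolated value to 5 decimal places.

First eliminate the Δt term (factor 2^1 = 2):
  B₁ = (2·(-3.4457239) − (-3.5329749))/1 = -3.3584729
  B₂ = (2·(-3.3841906) − (-3.4457239))/1 = -3.3226573
Then eliminate the Δt^2 term (factor 2^2 = 4):
  (4·(-3.3226573) − (-3.3584729))/3 = -3.3107188

-3.31072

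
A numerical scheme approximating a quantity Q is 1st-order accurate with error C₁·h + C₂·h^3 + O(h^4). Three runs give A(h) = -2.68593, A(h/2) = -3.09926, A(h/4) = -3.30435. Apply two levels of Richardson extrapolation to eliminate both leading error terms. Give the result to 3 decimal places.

First eliminate the h term (factor 2^1 = 2):
  B₁ = (2·(-3.09926) − (-2.68593))/1 = -3.51259
  B₂ = (2·(-3.30435) − (-3.09926))/1 = -3.50944
Then eliminate the h^3 term (factor 2^3 = 8):
  (8·(-3.50944) − (-3.51259))/7 = -3.50899

-3.509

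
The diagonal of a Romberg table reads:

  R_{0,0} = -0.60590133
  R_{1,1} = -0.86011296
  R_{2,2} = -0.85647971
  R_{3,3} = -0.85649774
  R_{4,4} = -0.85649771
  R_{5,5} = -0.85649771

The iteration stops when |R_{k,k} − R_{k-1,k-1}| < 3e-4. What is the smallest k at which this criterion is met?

k = 3

|R_{1,1} − R_{0,0}| = 0.25421163 ≥ 3e-4
|R_{2,2} − R_{1,1}| = 0.00363325 ≥ 3e-4
|R_{3,3} − R_{2,2}| = 0.00001803 < 3e-4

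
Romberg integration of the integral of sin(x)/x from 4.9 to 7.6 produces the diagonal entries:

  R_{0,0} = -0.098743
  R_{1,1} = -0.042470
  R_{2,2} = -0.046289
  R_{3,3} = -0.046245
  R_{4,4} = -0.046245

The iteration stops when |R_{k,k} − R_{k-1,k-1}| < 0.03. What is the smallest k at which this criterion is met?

|R_{1,1} − R_{0,0}| = 0.056273 ≥ 0.03
|R_{2,2} − R_{1,1}| = 0.003819 < 0.03

k = 2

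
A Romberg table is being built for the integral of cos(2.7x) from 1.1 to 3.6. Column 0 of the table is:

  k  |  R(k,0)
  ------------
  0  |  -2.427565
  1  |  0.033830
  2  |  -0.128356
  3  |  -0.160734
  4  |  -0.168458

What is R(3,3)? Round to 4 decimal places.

Richardson extrapolation on the trapezoidal column (denominator 4−1=3):
R(1,1) = 0.033830 + (0.033830 − (-2.427565))/3 = 0.854295
R(2,1) = (4·(-0.128356) − 0.033830) / 3 = -0.182418
R(3,1) = (4·(-0.160734) − (-0.128356)) / 3 = -0.171527
R(2,2) = -0.182418 + (-0.182418 − 0.854295)/15 = -0.251532
R(3,2) = (16·(-0.171527) − (-0.182418)) / 15 = -0.170801
R(3,3) = -0.170801 + (-0.170801 − (-0.251532))/63 = -0.169520

-0.1695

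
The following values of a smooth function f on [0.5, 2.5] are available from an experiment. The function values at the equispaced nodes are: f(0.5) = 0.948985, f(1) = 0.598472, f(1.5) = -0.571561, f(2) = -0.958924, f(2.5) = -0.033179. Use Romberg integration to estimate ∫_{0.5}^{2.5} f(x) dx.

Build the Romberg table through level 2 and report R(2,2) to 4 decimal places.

-0.2663

R(0,0) (trapezoid, 1 panel, h=2.0000): 0.915806
R(1,0) (trapezoid, 2 panels, h=1.0000): -0.113658
R(2,0) (trapezoid, 4 panels, h=0.5000): -0.237055
R(1,1) = -0.113658 + (-0.113658 − 0.915806)/3 = -0.456813
R(2,1) = -0.237055 + (-0.237055 − (-0.113658))/3 = -0.278187
R(2,2) = -0.278187 + (-0.278187 − (-0.456813))/15 = -0.266279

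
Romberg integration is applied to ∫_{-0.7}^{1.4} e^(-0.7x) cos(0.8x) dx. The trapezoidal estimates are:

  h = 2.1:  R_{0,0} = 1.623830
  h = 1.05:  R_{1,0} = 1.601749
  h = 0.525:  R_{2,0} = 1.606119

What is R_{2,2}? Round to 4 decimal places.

1.6085

R_{1,1} = 1.601749 + (1.601749 − 1.623830)/3 = 1.594389
R_{2,1} = (4·1.606119 − 1.601749) / 3 = 1.607576
R_{2,2} = 1.607576 + (1.607576 − 1.594389)/15 = 1.608455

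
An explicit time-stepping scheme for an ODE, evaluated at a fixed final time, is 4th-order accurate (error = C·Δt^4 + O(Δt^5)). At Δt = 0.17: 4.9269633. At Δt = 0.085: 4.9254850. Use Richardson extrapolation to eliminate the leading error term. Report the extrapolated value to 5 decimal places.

4.92539

The leading error scales as Δt^4; refining by a factor of 2 reduces it by 2^4 = 16.
Extrapolated value = (16·A(Δt/2) − A(Δt)) / (16 − 1)
= (16·4.9254850 − 4.9269633) / 15
= 73.8807967 / 15 = 4.9253864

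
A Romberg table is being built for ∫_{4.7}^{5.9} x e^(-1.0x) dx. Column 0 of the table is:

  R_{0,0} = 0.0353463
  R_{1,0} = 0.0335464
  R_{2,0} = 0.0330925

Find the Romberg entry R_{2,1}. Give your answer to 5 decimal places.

0.03294

Richardson extrapolation on the trapezoidal column (denominator 4−1=3):
R_{2,1} = (4·0.0330925 − 0.0335464) / 3 = 0.0329412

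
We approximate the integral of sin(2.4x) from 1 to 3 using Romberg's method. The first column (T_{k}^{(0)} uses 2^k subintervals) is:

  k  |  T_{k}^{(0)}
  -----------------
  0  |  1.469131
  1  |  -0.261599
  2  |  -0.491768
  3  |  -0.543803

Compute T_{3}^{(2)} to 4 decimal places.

-0.5607

Richardson extrapolation on the trapezoidal column (denominator 4−1=3):
T_{2}^{(1)} = (4·(-0.491768) − (-0.261599)) / 3 = -0.568491
T_{3}^{(1)} = (4·(-0.543803) − (-0.491768)) / 3 = -0.561148
T_{3}^{(2)} = (16·(-0.561148) − (-0.568491)) / 15 = -0.560658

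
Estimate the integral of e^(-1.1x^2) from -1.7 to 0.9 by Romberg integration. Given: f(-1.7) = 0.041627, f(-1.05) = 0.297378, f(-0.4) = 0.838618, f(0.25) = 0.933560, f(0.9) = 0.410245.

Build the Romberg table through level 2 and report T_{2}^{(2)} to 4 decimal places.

T_{0}^{(0)} (trapezoid, 1 panel, h=2.6000): 0.587434
T_{1}^{(0)} (trapezoid, 2 panels, h=1.3000): 1.383920
T_{2}^{(0)} (trapezoid, 4 panels, h=0.6500): 1.492070
T_{1}^{(1)} = 1.383920 + (1.383920 − 0.587434)/3 = 1.649415
T_{2}^{(1)} = 1.492070 + (1.492070 − 1.383920)/3 = 1.528120
T_{2}^{(2)} = 1.528120 + (1.528120 − 1.649415)/15 = 1.520034

1.5200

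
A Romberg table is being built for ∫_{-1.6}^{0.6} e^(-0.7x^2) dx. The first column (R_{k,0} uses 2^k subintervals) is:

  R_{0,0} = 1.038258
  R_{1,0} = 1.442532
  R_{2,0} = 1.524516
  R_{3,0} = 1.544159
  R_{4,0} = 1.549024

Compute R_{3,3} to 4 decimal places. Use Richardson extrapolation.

1.5506

Richardson extrapolation on the trapezoidal column (denominator 4−1=3):
R_{1,1} = 1.442532 + (1.442532 − 1.038258)/3 = 1.577290
R_{2,1} = 1.524516 + (1.524516 − 1.442532)/3 = 1.551844
R_{3,1} = (4·1.544159 − 1.524516) / 3 = 1.550707
R_{2,2} = 1.551844 + (1.551844 − 1.577290)/15 = 1.550148
R_{3,2} = (16·1.550707 − 1.551844) / 15 = 1.550631
R_{3,3} = 1.550631 + (1.550631 − 1.550148)/63 = 1.550639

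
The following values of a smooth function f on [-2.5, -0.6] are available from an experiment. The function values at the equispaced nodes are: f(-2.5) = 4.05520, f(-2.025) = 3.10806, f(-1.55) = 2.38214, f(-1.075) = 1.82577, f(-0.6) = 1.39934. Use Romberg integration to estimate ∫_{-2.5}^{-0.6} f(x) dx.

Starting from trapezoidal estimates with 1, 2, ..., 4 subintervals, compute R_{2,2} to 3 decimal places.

4.743

R_{0,0} (trapezoid, 1 panel, h=1.9000): 5.18181
R_{1,0} (trapezoid, 2 panels, h=0.9500): 4.85394
R_{2,0} (trapezoid, 4 panels, h=0.4750): 4.77054
R_{1,1} = 4.85394 + (4.85394 − 5.18181)/3 = 4.74465
R_{2,1} = 4.77054 + (4.77054 − 4.85394)/3 = 4.74274
R_{2,2} = 4.74274 + (4.74274 − 4.74465)/15 = 4.74261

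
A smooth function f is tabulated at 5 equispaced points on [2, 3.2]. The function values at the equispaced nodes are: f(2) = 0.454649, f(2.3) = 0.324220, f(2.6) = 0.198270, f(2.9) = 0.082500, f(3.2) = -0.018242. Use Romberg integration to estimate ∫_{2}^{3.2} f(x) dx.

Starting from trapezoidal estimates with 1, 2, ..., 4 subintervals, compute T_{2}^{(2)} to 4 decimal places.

0.2460

T_{0}^{(0)} (trapezoid, 1 panel, h=1.2000): 0.261844
T_{1}^{(0)} (trapezoid, 2 panels, h=0.6000): 0.249884
T_{2}^{(0)} (trapezoid, 4 panels, h=0.3000): 0.246958
T_{1}^{(1)} = 0.249884 + (0.249884 − 0.261844)/3 = 0.245897
T_{2}^{(1)} = 0.246958 + (0.246958 − 0.249884)/3 = 0.245983
T_{2}^{(2)} = 0.245983 + (0.245983 − 0.245897)/15 = 0.245989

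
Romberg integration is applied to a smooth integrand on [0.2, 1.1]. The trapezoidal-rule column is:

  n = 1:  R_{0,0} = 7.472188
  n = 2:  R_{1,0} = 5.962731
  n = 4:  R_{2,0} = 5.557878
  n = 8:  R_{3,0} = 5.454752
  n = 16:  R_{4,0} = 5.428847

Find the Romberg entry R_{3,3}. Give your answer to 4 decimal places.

Richardson extrapolation on the trapezoidal column (denominator 4−1=3):
R_{1,1} = (4·5.962731 − 7.472188) / 3 = 5.459579
R_{2,1} = 5.557878 + (5.557878 − 5.962731)/3 = 5.422927
R_{3,1} = 5.454752 + (5.454752 − 5.557878)/3 = 5.420377
R_{2,2} = (16·5.422927 − 5.459579) / 15 = 5.420484
R_{3,2} = (16·5.420377 − 5.422927) / 15 = 5.420207
R_{3,3} = (64·5.420207 − 5.420484) / 63 = 5.420203

5.4202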